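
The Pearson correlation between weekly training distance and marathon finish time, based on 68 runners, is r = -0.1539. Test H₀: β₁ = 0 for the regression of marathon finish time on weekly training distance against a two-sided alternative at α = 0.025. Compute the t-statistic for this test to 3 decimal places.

t = r·√(n − 2)/√(1 − r²) = -0.1539·√66/√0.976315 = -1.265.
df = n − 2 = 66.
Two-sided p ≈ 0.2102, which is ≥ 0.025, so fail to reject H₀.
The data do not give significant evidence of a linear association between weekly training distance and marathon finish time.

t = -1.265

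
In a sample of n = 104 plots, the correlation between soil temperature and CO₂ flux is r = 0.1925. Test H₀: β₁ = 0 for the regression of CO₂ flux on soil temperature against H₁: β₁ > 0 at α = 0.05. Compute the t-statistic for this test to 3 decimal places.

t = r·√(n − 2)/√(1 − r²) = 0.1925·√102/√0.962944 = 1.981.
df = n − 2 = 102.
One-sided p ≈ 0.0251, which is < 0.05, so reject H₀.
There is evidence of a linear association between soil temperature and CO₂ flux.

t = 1.981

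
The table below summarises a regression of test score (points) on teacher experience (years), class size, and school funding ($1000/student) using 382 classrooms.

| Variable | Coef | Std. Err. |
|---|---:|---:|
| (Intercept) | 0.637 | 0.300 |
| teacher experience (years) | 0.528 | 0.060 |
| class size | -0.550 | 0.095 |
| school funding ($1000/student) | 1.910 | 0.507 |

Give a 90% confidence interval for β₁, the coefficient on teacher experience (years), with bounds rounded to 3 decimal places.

Read off: b = 0.528, SE = 0.060 for teacher experience (years).
df = n − k − 1 = 382 − 3 − 1 = 378.
t* = t_{0.05, 378} = 1.648895.
Margin = t* × SE = 1.648895 × 0.060 = 0.09893.
CI: 0.528 ± 0.09893 → (0.429, 0.627).

(0.429, 0.627)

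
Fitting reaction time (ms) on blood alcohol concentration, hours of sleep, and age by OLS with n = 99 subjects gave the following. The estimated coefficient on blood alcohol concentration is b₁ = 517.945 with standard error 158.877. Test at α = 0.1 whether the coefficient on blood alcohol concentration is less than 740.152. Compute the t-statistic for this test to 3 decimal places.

H₀: β₁ = 740.152 vs H₁: β₁ < 740.152.
t = (b₁ − β₁⁰)/SE = (517.945 − 740.152) / 158.877 = -1.399.
df = n − k − 1 = 99 − 3 − 1 = 95.
One-sided p ≈ 0.0826, which is < 0.1, so reject H₀.
There is evidence that the true slope on blood alcohol concentration is below 740.152 ms per unit, holding the other predictors fixed.

t = -1.399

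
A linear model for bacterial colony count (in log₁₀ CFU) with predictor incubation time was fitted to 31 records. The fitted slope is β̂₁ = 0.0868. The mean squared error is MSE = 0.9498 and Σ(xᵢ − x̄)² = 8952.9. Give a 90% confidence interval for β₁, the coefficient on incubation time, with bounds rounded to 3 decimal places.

(0.069, 0.104)

SE(β̂₁) = √(MSE/Sₓₓ) = √(0.9498/8952.9) = 0.0102999.
df = n − 2 = 29.
t* = t_{0.05, 29} = 1.699127.
Margin = t* × SE = 1.699127 × 0.0102999 = 0.01750.
CI: 0.0868 ± 0.01750 → (0.069, 0.104).
With 90% confidence, each one-unit increase in incubation time is associated with a change of between 0.069 and 0.104 log₁₀ CFU in bacterial colony count.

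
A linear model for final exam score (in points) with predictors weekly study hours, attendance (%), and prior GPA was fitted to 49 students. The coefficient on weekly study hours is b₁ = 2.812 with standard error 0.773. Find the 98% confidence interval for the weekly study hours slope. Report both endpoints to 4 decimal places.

df = n − k − 1 = 49 − 3 − 1 = 45.
t* = t_{0.01, 45} = 2.412116.
Margin = t* × SE = 2.412116 × 0.773 = 1.864566.
CI: 2.812 ± 1.864566 → (0.9474, 4.6766).
With 98% confidence, each one-unit increase in weekly study hours is associated with a change of between 0.9474 and 4.6766 points in final exam score, holding the other predictors fixed.

(0.9474, 4.6766)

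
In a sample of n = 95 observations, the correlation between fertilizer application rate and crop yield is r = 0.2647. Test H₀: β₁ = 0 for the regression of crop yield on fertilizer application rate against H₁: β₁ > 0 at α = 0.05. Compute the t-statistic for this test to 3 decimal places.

t = r·√(n − 2)/√(1 − r²) = 0.2647·√93/√0.929934 = 2.647.
df = n − 2 = 93.
One-sided p ≈ 0.0048, which is < 0.05, so reject H₀.
There is evidence of a linear association between fertilizer application rate and crop yield.

t = 2.647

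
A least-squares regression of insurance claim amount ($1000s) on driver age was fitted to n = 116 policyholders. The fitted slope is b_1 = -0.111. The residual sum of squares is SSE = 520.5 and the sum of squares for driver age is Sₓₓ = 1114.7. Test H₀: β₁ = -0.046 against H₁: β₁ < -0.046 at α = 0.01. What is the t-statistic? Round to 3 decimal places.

t = -1.016

MSE = SSE/(n − 2) = 520.5/114 = 4.56579.
SE(b_1) = √(MSE/Sₓₓ) = √(4.56579/1114.7) = 0.0639998.
t = (-0.111 − (-0.046)) / 0.0639998 = -1.016.
df = n − 2 = 114.
One-sided p ≈ 0.1560, which is ≥ 0.01, so fail to reject H₀.
The data do not give significant evidence that the true slope on driver age is below -0.046 $1000s per unit.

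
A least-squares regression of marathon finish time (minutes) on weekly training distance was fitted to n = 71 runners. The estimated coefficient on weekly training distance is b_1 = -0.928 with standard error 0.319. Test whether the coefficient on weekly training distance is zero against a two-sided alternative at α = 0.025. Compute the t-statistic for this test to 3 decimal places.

t = -2.909

H₀: β₁ = 0 vs H₁: β₁ ≠ 0.
t = (b_1 − β₁⁰)/SE = -0.928 / 0.319 = -2.909.
df = n − 2 = 71 − 2 = 69.
Two-sided p ≈ 0.0049, which is < 0.025, so reject H₀.
There is evidence that weekly training distance is associated with marathon finish time.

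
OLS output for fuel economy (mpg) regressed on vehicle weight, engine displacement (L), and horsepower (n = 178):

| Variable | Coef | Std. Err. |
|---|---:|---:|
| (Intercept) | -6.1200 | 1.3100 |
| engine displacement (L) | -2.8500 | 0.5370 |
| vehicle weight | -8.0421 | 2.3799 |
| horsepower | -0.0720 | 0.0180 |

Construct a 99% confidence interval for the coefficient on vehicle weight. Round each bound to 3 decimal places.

(-14.240, -1.844)

Read off: b = -8.0421, SE = 2.3799 for vehicle weight.
df = n − k − 1 = 178 − 3 − 1 = 174.
t* = t_{0.005, 174} = 2.604379.
Margin = t* × SE = 2.604379 × 2.3799 = 6.19816.
CI: -8.0421 ± 6.19816 → (-14.240, -1.844).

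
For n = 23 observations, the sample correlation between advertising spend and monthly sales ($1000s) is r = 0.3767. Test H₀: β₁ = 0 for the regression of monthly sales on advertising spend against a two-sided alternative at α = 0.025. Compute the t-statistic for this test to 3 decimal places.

t = r·√(n − 2)/√(1 − r²) = 0.3767·√21/√0.858097 = 1.864.
df = n − 2 = 21.
Two-sided p ≈ 0.0764, which is ≥ 0.025, so fail to reject H₀.
The data do not give significant evidence of a linear association between advertising spend and monthly sales.

t = 1.864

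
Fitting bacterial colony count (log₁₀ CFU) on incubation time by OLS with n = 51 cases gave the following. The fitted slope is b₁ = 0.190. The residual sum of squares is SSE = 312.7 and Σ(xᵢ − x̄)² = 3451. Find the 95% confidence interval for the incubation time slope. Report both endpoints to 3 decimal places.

MSE = SSE/(n − 2) = 312.7/49 = 6.38163.
SE(b₁) = √(MSE/Sₓₓ) = √(6.38163/3451) = 0.0430025.
df = n − 2 = 49.
t* = t_{0.025, 49} = 2.009575.
Margin = t* × SE = 2.009575 × 0.0430025 = 0.08642.
CI: 0.190 ± 0.08642 → (0.104, 0.276).
With 95% confidence, each one-unit increase in incubation time is associated with a change of between 0.104 and 0.276 log₁₀ CFU in bacterial colony count.

(0.104, 0.276)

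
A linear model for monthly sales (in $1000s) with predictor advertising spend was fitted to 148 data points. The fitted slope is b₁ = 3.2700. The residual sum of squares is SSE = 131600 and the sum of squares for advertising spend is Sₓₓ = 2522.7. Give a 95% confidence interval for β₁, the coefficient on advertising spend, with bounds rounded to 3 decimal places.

(2.089, 4.451)

MSE = SSE/(n − 2) = 131600/146 = 901.37.
SE(b₁) = √(MSE/Sₓₓ) = √(901.37/2522.7) = 0.597749.
df = n − 2 = 146.
t* = t_{0.025, 146} = 1.976346.
Margin = t* × SE = 1.976346 × 0.597749 = 1.18136.
CI: 3.2700 ± 1.18136 → (2.089, 4.451).
With 95% confidence, each one-unit increase in advertising spend is associated with a change of between 2.089 and 4.451 $1000s in monthly sales.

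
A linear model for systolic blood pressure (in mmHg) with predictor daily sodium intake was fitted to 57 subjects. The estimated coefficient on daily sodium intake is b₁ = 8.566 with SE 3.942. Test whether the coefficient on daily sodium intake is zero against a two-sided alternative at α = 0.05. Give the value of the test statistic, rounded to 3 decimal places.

t = 2.173

H₀: β₁ = 0 vs H₁: β₁ ≠ 0.
t = (b₁ − β₁⁰)/SE = 8.566 / 3.942 = 2.173.
df = n − 2 = 57 − 2 = 55.
Two-sided p ≈ 0.0341, which is < 0.05, so reject H₀.
There is evidence that daily sodium intake is associated with systolic blood pressure.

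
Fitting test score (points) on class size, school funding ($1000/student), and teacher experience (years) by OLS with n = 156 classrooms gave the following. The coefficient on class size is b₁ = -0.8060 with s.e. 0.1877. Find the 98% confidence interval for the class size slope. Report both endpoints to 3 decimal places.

(-1.247, -0.365)

df = n − k − 1 = 156 − 3 − 1 = 152.
t* = t_{0.01, 152} = 2.351131.
Margin = t* × SE = 2.351131 × 0.1877 = 0.44131.
CI: -0.8060 ± 0.44131 → (-1.247, -0.365).
With 98% confidence, each one-unit increase in class size is associated with a change of between -1.247 and -0.365 points in test score, holding the other predictors fixed.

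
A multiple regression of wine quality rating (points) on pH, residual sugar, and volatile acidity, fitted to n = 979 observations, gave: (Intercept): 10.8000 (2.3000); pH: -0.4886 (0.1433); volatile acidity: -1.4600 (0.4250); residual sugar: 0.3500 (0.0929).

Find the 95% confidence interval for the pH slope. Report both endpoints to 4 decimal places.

Read off: b = -0.4886, SE = 0.1433 for pH.
df = n − k − 1 = 979 − 3 − 1 = 975.
t* = t_{0.025, 975} = 1.9624.
Margin = t* × SE = 1.9624 × 0.1433 = 0.281212.
CI: -0.4886 ± 0.281212 → (-0.7698, -0.2074).

(-0.7698, -0.2074)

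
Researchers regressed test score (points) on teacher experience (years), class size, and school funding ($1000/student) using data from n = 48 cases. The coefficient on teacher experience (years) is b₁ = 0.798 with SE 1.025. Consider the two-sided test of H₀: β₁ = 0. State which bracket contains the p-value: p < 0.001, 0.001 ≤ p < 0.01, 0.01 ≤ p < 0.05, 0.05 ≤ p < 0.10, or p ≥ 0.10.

t = 0.798 / 1.025 = 0.779.
df = n − k − 1 = 48 − 3 − 1 = 44.
Two-sided p = 2·P(T_{44} > |t|) ≈ 0.4404.
So p ≥ 0.10.

p ≥ 0.10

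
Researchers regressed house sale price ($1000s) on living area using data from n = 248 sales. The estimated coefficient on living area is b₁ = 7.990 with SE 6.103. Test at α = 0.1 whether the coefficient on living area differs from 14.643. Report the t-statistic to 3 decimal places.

H₀: β₁ = 14.643 vs H₁: β₁ ≠ 14.643.
t = (b₁ − β₁⁰)/SE = (7.990 − 14.643) / 6.103 = -1.090.
df = n − 2 = 248 − 2 = 246.
Two-sided p ≈ 0.2767, which is ≥ 0.1, so fail to reject H₀.
The data are consistent with a true slope of 14.643 $1000s per unit of living area.

t = -1.090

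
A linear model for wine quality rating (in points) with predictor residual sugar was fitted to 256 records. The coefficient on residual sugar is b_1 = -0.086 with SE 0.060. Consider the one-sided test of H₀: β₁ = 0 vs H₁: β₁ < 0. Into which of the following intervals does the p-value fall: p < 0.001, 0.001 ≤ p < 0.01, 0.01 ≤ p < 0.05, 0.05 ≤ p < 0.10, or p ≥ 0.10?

t = -0.086 / 0.060 = -1.433.
df = n − 2 = 256 − 2 = 254.
One-sided p = P(T_{254} < t) ≈ 0.0765.
So 0.05 ≤ p < 0.10.

0.05 ≤ p < 0.10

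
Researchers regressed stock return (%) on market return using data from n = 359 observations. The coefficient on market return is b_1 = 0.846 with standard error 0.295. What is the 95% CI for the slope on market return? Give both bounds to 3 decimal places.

(0.266, 1.426)

df = n − 2 = 359 − 2 = 357.
t* = t_{0.025, 357} = 1.966631.
Margin = t* × SE = 1.966631 × 0.295 = 0.58016.
CI: 0.846 ± 0.58016 → (0.266, 1.426).
With 95% confidence, each one-unit increase in market return is associated with a change of between 0.266 and 1.426 % in stock return.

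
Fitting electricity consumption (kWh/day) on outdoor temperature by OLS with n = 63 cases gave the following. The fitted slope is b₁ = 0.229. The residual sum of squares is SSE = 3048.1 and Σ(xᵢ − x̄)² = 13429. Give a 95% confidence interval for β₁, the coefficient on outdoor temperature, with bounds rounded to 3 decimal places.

MSE = SSE/(n − 2) = 3048.1/61 = 49.9689.
SE(b₁) = √(MSE/Sₓₓ) = √(49.9689/13429) = 0.0609997.
df = n − 2 = 61.
t* = t_{0.025, 61} = 1.999624.
Margin = t* × SE = 1.999624 × 0.0609997 = 0.12198.
CI: 0.229 ± 0.12198 → (0.107, 0.351).
With 95% confidence, each one-unit increase in outdoor temperature is associated with a change of between 0.107 and 0.351 kWh/day in electricity consumption.

(0.107, 0.351)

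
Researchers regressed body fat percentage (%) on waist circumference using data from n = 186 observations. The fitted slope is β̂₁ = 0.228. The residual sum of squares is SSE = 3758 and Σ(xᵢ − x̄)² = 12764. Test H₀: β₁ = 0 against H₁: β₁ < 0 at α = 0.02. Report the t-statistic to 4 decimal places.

MSE = SSE/(n − 2) = 3758/184 = 20.4239.
SE(β̂₁) = √(MSE/Sₓₓ) = √(20.4239/12764) = 0.0400015.
t = 0.228 / 0.0400015 = 5.6998.
df = n − 2 = 184.
One-sided p ≈ 1.0000, which is ≥ 0.02, so fail to reject H₀.
The data do not give significant evidence that the true slope on waist circumference is negative.

t = 5.6998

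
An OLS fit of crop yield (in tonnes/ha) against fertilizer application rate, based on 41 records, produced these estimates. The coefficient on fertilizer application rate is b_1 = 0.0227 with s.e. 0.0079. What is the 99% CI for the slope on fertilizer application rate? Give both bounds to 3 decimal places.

df = n − 2 = 41 − 2 = 39.
t* = t_{0.005, 39} = 2.707913.
Margin = t* × SE = 2.707913 × 0.0079 = 0.02139.
CI: 0.0227 ± 0.02139 → (0.001, 0.044).
With 99% confidence, each one-unit increase in fertilizer application rate is associated with a change of between 0.001 and 0.044 tonnes/ha in crop yield.

(0.001, 0.044)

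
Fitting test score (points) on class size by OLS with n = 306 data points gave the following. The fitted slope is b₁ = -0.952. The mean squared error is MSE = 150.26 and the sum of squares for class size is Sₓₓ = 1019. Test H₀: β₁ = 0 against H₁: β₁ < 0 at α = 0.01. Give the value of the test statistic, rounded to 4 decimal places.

t = -2.4791

SE(b₁) = √(MSE/Sₓₓ) = √(150.26/1019) = 0.384003.
t = -0.952 / 0.384003 = -2.4791.
df = n − 2 = 304.
One-sided p ≈ 0.0069, which is < 0.01, so reject H₀.
There is evidence that the true slope on class size is negative.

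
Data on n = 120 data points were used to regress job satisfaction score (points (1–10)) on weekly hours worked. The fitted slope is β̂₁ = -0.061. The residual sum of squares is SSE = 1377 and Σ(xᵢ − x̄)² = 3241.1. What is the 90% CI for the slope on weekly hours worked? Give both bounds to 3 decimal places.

(-0.160, 0.038)

MSE = SSE/(n − 2) = 1377/118 = 11.6695.
SE(β̂₁) = √(MSE/Sₓₓ) = √(11.6695/3241.1) = 0.0600039.
df = n − 2 = 118.
t* = t_{0.05, 118} = 1.65787.
Margin = t* × SE = 1.65787 × 0.0600039 = 0.09948.
CI: -0.061 ± 0.09948 → (-0.160, 0.038).
With 90% confidence, each one-unit increase in weekly hours worked is associated with a change of between -0.160 and 0.038 points (1–10) in job satisfaction score.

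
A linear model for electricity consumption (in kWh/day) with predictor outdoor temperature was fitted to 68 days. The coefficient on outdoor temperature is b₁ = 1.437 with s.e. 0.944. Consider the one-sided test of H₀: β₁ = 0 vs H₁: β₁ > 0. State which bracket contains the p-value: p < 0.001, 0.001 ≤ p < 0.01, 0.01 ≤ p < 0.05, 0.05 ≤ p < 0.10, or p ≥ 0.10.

0.05 ≤ p < 0.10

t = 1.437 / 0.944 = 1.522.
df = n − 2 = 68 − 2 = 66.
One-sided p = P(T_{66} > t) ≈ 0.0664.
So 0.05 ≤ p < 0.10.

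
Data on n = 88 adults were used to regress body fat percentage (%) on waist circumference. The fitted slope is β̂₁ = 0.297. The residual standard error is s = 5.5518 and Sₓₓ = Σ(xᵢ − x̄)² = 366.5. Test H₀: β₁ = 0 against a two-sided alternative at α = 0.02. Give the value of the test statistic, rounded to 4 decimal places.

SE(β̂₁) = s/√Sₓₓ = 5.5518/√366.5 = 0.289999.
t = 0.297 / 0.289999 = 1.0241.
df = n − 2 = 86.
Two-sided p ≈ 0.3086, which is ≥ 0.02, so fail to reject H₀.
The data do not give significant evidence of an association between waist circumference and body fat percentage.

t = 1.0241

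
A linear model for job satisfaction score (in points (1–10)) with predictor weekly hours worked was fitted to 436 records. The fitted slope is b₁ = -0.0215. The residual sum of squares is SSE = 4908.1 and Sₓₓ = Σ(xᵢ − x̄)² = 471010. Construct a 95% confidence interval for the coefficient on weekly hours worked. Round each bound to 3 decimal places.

MSE = SSE/(n − 2) = 4908.1/434 = 11.309.
SE(b₁) = √(MSE/Sₓₓ) = √(11.309/471010) = 0.00490001.
df = n − 2 = 434.
t* = t_{0.025, 434} = 1.965445.
Margin = t* × SE = 1.965445 × 0.00490001 = 0.00963.
CI: -0.0215 ± 0.00963 → (-0.031, -0.012).
With 95% confidence, each one-unit increase in weekly hours worked is associated with a change of between -0.031 and -0.012 points (1–10) in job satisfaction score.

(-0.031, -0.012)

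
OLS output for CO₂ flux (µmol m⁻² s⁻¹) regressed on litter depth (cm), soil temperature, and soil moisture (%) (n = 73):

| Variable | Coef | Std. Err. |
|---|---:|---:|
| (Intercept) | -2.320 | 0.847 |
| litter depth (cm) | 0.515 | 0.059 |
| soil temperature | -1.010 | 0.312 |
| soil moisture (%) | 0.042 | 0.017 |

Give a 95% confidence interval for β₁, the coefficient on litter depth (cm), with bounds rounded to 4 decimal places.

Read off: b = 0.515, SE = 0.059 for litter depth (cm).
df = n − k − 1 = 73 − 3 − 1 = 69.
t* = t_{0.025, 69} = 1.994945.
Margin = t* × SE = 1.994945 × 0.059 = 0.117702.
CI: 0.515 ± 0.117702 → (0.3973, 0.6327).

(0.3973, 0.6327)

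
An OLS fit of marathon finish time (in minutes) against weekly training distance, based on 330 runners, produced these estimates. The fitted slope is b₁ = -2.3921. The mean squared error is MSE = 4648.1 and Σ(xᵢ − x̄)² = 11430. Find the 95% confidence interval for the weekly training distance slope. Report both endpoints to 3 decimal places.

(-3.647, -1.138)

SE(b₁) = √(MSE/Sₓₓ) = √(4648.1/11430) = 0.637697.
df = n − 2 = 328.
t* = t_{0.025, 328} = 1.967223.
Margin = t* × SE = 1.967223 × 0.637697 = 1.25449.
CI: -2.3921 ± 1.25449 → (-3.647, -1.138).
With 95% confidence, each one-unit increase in weekly training distance is associated with a change of between -3.647 and -1.138 minutes in marathon finish time.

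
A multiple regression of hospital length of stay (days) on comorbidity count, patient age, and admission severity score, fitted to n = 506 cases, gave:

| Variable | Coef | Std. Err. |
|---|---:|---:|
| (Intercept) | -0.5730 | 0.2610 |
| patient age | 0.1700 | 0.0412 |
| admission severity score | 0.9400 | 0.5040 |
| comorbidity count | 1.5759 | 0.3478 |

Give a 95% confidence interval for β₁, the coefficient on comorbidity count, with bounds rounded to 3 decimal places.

Read off: b = 1.5759, SE = 0.3478 for comorbidity count.
df = n − k − 1 = 506 − 3 − 1 = 502.
t* = t_{0.025, 502} = 1.964701.
Margin = t* × SE = 1.964701 × 0.3478 = 0.68332.
CI: 1.5759 ± 0.68332 → (0.893, 2.259).

(0.893, 2.259)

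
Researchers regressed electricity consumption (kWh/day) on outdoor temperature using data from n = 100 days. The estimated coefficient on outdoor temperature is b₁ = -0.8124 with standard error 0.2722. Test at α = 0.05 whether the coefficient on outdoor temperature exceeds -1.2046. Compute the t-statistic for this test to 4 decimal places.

t = 1.4409

H₀: β₁ = -1.2046 vs H₁: β₁ > -1.2046.
t = (b₁ − β₁⁰)/SE = (-0.8124 − (-1.2046)) / 0.2722 = 1.4409.
df = n − 2 = 100 − 2 = 98.
One-sided p ≈ 0.0764, which is ≥ 0.05, so fail to reject H₀.
The data do not give significant evidence that the true slope on outdoor temperature exceeds -1.2046 kWh/day per unit.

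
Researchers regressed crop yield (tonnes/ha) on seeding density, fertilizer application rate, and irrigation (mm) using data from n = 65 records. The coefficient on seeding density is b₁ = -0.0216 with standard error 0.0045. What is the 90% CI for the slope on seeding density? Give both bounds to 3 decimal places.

df = n − k − 1 = 65 − 3 − 1 = 61.
t* = t_{0.05, 61} = 1.670219.
Margin = t* × SE = 1.670219 × 0.0045 = 0.00752.
CI: -0.0216 ± 0.00752 → (-0.029, -0.014).
With 90% confidence, each one-unit increase in seeding density is associated with a change of between -0.029 and -0.014 tonnes/ha in crop yield, holding the other predictors fixed.

(-0.029, -0.014)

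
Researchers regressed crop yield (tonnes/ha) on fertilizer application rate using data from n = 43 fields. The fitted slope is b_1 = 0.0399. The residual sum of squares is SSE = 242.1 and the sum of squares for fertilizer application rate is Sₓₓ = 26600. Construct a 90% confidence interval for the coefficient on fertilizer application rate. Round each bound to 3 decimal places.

MSE = SSE/(n − 2) = 242.1/41 = 5.90488.
SE(b_1) = √(MSE/Sₓₓ) = √(5.90488/26600) = 0.0148993.
df = n − 2 = 41.
t* = t_{0.05, 41} = 1.682878.
Margin = t* × SE = 1.682878 × 0.0148993 = 0.02507.
CI: 0.0399 ± 0.02507 → (0.015, 0.065).
With 90% confidence, each one-unit increase in fertilizer application rate is associated with a change of between 0.015 and 0.065 tonnes/ha in crop yield.

(0.015, 0.065)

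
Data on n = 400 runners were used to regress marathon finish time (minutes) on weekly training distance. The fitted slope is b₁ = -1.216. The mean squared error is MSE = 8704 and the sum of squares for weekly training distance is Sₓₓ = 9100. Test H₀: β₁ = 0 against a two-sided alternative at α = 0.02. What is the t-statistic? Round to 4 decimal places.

SE(b₁) = √(MSE/Sₓₓ) = √(8704/9100) = 0.978.
t = -1.216 / 0.978 = -1.2434.
df = n − 2 = 398.
Two-sided p ≈ 0.2145, which is ≥ 0.02, so fail to reject H₀.
The data do not give significant evidence of an association between weekly training distance and marathon finish time.

t = -1.2434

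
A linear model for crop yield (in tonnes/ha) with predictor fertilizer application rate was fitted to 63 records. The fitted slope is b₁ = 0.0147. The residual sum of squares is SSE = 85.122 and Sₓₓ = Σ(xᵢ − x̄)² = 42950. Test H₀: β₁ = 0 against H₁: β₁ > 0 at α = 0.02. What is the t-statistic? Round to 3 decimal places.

t = 2.579

MSE = SSE/(n − 2) = 85.122/61 = 1.39544.
SE(b₁) = √(MSE/Sₓₓ) = √(1.39544/42950) = 0.00569999.
t = 0.0147 / 0.00569999 = 2.579.
df = n − 2 = 61.
One-sided p ≈ 0.0062, which is < 0.02, so reject H₀.
There is evidence that the true slope on fertilizer application rate is positive.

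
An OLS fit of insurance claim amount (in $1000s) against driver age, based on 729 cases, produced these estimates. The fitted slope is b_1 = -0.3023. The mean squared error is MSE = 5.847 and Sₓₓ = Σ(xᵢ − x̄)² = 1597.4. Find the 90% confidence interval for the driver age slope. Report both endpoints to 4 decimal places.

(-0.4019, -0.2027)

SE(b_1) = √(MSE/Sₓₓ) = √(5.847/1597.4) = 0.0605006.
df = n − 2 = 727.
t* = t_{0.05, 727} = 1.646952.
Margin = t* × SE = 1.646952 × 0.0605006 = 0.099642.
CI: -0.3023 ± 0.099642 → (-0.4019, -0.2027).
With 90% confidence, each one-unit increase in driver age is associated with a change of between -0.4019 and -0.2027 $1000s in insurance claim amount.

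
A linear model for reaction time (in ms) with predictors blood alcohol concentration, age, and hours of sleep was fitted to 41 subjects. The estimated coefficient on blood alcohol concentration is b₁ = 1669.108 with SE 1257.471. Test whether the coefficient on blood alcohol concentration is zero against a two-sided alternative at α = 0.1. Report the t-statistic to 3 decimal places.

t = 1.327

H₀: β₁ = 0 vs H₁: β₁ ≠ 0.
t = (b₁ − β₁⁰)/SE = 1669.108 / 1257.471 = 1.327.
df = n − k − 1 = 41 − 3 − 1 = 37.
Two-sided p ≈ 0.1925, which is ≥ 0.1, so fail to reject H₀.
The data do not give significant evidence of an association between blood alcohol concentration and reaction time, after adjusting for the other predictors.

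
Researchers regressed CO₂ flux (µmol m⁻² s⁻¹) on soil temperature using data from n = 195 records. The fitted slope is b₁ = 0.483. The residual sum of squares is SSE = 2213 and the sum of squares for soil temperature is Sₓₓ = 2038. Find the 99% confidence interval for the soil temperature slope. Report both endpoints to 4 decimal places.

MSE = SSE/(n − 2) = 2213/193 = 11.4663.
SE(b₁) = √(MSE/Sₓₓ) = √(11.4663/2038) = 0.0750084.
df = n − 2 = 193.
t* = t_{0.005, 193} = 2.601543.
Margin = t* × SE = 2.601543 × 0.0750084 = 0.195138.
CI: 0.483 ± 0.195138 → (0.2879, 0.6781).
With 99% confidence, each one-unit increase in soil temperature is associated with a change of between 0.2879 and 0.6781 µmol m⁻² s⁻¹ in CO₂ flux.

(0.2879, 0.6781)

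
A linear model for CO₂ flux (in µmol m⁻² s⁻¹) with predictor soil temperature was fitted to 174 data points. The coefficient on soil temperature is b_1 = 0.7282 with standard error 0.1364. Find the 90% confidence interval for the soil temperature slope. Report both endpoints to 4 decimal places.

df = n − 2 = 174 − 2 = 172.
t* = t_{0.05, 172} = 1.653761.
Margin = t* × SE = 1.653761 × 0.1364 = 0.225573.
CI: 0.7282 ± 0.225573 → (0.5026, 0.9538).
With 90% confidence, each one-unit increase in soil temperature is associated with a change of between 0.5026 and 0.9538 µmol m⁻² s⁻¹ in CO₂ flux.

(0.5026, 0.9538)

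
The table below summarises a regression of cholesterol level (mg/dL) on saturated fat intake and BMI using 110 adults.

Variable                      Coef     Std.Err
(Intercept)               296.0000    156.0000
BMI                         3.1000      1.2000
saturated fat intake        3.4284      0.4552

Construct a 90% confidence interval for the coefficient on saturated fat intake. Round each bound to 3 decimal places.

(2.673, 4.184)

Read off: b = 3.4284, SE = 0.4552 for saturated fat intake.
df = n − k − 1 = 110 − 2 − 1 = 107.
t* = t_{0.05, 107} = 1.659219.
Margin = t* × SE = 1.659219 × 0.4552 = 0.75528.
CI: 3.4284 ± 0.75528 → (2.673, 4.184).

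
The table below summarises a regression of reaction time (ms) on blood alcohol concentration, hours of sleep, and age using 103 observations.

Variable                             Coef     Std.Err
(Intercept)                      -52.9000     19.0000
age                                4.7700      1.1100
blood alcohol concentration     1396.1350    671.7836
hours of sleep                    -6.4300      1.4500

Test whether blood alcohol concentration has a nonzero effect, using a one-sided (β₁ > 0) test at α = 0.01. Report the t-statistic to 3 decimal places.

t = 2.078

Read off: b = 1396.1350, SE = 671.7836 for blood alcohol concentration.
H₀: β₁ = 0 vs H₁: β₁ > 0.
t = 1396.1350 / 671.7836 = 2.078.
df = n − k − 1 = 103 − 3 − 1 = 99.
One-sided p ≈ 0.0201, which is ≥ 0.01, so fail to reject H₀.
The data do not give significant evidence that the true slope on blood alcohol concentration is positive, holding the other predictors fixed.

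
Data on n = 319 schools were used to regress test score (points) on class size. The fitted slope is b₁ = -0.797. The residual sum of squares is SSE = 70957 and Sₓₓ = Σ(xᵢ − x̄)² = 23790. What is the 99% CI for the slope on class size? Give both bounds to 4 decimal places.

MSE = SSE/(n − 2) = 70957/317 = 223.839.
SE(b₁) = √(MSE/Sₓₓ) = √(223.839/23790) = 0.0969998.
df = n − 2 = 317.
t* = t_{0.005, 317} = 2.591427.
Margin = t* × SE = 2.591427 × 0.0969998 = 0.251368.
CI: -0.797 ± 0.251368 → (-1.0484, -0.5456).
With 99% confidence, each one-unit increase in class size is associated with a change of between -1.0484 and -0.5456 points in test score.

(-1.0484, -0.5456)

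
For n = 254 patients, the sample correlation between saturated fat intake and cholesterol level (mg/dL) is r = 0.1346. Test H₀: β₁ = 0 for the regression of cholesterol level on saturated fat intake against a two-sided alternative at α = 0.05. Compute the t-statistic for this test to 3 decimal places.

t = r·√(n − 2)/√(1 − r²) = 0.1346·√252/√0.981883 = 2.156.
df = n − 2 = 252.
Two-sided p ≈ 0.0320, which is < 0.05, so reject H₀.
There is evidence of a linear association between saturated fat intake and cholesterol level.

t = 2.156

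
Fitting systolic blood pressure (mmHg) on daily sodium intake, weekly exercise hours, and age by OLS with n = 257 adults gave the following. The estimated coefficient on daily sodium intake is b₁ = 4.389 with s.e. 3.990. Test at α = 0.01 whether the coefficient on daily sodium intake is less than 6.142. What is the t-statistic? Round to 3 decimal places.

H₀: β₁ = 6.142 vs H₁: β₁ < 6.142.
t = (b₁ − β₁⁰)/SE = (4.389 − 6.142) / 3.990 = -0.439.
df = n − k − 1 = 257 − 3 − 1 = 253.
One-sided p ≈ 0.3304, which is ≥ 0.01, so fail to reject H₀.
The data do not give significant evidence that the true slope on daily sodium intake is below 6.142 mmHg per unit, holding the other predictors fixed.

t = -0.439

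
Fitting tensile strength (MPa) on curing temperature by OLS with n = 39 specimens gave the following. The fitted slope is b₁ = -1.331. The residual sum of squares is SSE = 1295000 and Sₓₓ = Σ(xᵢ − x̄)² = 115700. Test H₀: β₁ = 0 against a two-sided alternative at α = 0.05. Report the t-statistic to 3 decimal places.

MSE = SSE/(n − 2) = 1295000/37 = 35000.
SE(b₁) = √(MSE/Sₓₓ) = √(35000/115700) = 0.550006.
t = -1.331 / 0.550006 = -2.420.
df = n − 2 = 37.
Two-sided p ≈ 0.0206, which is < 0.05, so reject H₀.
There is evidence that curing temperature is associated with tensile strength.

t = -2.420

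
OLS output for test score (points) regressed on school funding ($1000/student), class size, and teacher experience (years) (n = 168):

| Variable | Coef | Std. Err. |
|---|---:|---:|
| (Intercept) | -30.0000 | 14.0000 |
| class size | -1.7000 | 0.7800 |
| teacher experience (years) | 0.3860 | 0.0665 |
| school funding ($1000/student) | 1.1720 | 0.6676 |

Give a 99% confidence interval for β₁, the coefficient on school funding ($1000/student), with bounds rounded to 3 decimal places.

Read off: b = 1.1720, SE = 0.6676 for school funding ($1000/student).
df = n − k − 1 = 168 − 3 − 1 = 164.
t* = t_{0.005, 164} = 2.60614.
Margin = t* × SE = 2.60614 × 0.6676 = 1.73986.
CI: 1.1720 ± 1.73986 → (-0.568, 2.912).

(-0.568, 2.912)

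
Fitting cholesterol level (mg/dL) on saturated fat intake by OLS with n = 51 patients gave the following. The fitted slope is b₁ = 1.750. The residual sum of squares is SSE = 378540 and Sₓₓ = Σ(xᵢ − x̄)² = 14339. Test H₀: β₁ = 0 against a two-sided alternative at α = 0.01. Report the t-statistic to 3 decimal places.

t = 2.384

MSE = SSE/(n − 2) = 378540/49 = 7725.31.
SE(b₁) = √(MSE/Sₓₓ) = √(7725.31/14339) = 0.734004.
t = 1.750 / 0.734004 = 2.384.
df = n − 2 = 49.
Two-sided p ≈ 0.0210, which is ≥ 0.01, so fail to reject H₀.
The data do not give significant evidence of an association between saturated fat intake and cholesterol level.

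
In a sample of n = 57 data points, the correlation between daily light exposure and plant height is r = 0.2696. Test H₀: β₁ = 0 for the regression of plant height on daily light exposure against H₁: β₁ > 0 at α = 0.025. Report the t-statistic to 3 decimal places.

t = r·√(n − 2)/√(1 − r²) = 0.2696·√55/√0.927316 = 2.076.
df = n − 2 = 55.
One-sided p ≈ 0.0213, which is < 0.025, so reject H₀.
There is evidence of a linear association between daily light exposure and plant height.

t = 2.076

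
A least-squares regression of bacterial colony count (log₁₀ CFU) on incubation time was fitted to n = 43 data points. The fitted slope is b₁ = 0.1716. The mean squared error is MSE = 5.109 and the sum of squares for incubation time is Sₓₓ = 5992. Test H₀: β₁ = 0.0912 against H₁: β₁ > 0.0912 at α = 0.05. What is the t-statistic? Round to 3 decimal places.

SE(b₁) = √(MSE/Sₓₓ) = √(5.109/5992) = 0.0291999.
t = (0.1716 − 0.0912) / 0.0291999 = 2.753.
df = n − 2 = 41.
One-sided p ≈ 0.0044, which is < 0.05, so reject H₀.
There is evidence that the true slope on incubation time exceeds 0.0912 log₁₀ CFU per unit.

t = 2.753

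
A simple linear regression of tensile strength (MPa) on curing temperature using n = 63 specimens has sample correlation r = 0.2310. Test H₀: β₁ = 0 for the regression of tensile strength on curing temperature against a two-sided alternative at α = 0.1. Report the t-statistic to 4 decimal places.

t = r·√(n − 2)/√(1 − r²) = 0.2310·√61/√0.946639 = 1.8543.
df = n − 2 = 61.
Two-sided p ≈ 0.0685, which is < 0.1, so reject H₀.
There is evidence of a linear association between curing temperature and tensile strength.

t = 1.8543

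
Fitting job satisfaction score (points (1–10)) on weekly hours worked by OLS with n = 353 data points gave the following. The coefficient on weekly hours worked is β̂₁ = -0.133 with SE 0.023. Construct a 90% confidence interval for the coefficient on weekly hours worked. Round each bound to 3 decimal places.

(-0.171, -0.095)

df = n − 2 = 353 − 2 = 351.
t* = t_{0.05, 351} = 1.649206.
Margin = t* × SE = 1.649206 × 0.023 = 0.03793.
CI: -0.133 ± 0.03793 → (-0.171, -0.095).
With 90% confidence, each one-unit increase in weekly hours worked is associated with a change of between -0.171 and -0.095 points (1–10) in job satisfaction score.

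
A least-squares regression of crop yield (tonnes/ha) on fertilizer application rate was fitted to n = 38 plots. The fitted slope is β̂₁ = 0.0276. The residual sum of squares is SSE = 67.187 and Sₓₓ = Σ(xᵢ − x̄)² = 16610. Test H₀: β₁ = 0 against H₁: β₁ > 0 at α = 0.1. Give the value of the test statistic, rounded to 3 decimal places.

t = 2.604

MSE = SSE/(n − 2) = 67.187/36 = 1.86631.
SE(β̂₁) = √(MSE/Sₓₓ) = √(1.86631/16610) = 0.0106.
t = 0.0276 / 0.0106 = 2.604.
df = n − 2 = 36.
One-sided p ≈ 0.0067, which is < 0.1, so reject H₀.
There is evidence that the true slope on fertilizer application rate is positive.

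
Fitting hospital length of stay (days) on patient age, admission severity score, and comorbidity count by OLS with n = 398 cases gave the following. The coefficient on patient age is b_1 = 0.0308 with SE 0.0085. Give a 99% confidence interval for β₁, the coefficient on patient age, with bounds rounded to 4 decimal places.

(0.0088, 0.0528)

df = n − k − 1 = 398 − 3 − 1 = 394.
t* = t_{0.005, 394} = 2.588365.
Margin = t* × SE = 2.588365 × 0.0085 = 0.022001.
CI: 0.0308 ± 0.022001 → (0.0088, 0.0528).
With 99% confidence, each one-unit increase in patient age is associated with a change of between 0.0088 and 0.0528 days in hospital length of stay, holding the other predictors fixed.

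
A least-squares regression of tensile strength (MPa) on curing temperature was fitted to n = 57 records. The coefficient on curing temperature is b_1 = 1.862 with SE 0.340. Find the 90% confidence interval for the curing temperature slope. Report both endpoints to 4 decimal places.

(1.2932, 2.4308)

df = n − 2 = 57 − 2 = 55.
t* = t_{0.05, 55} = 1.673034.
Margin = t* × SE = 1.673034 × 0.340 = 0.568832.
CI: 1.862 ± 0.568832 → (1.2932, 2.4308).
With 90% confidence, each one-unit increase in curing temperature is associated with a change of between 1.2932 and 2.4308 MPa in tensile strength.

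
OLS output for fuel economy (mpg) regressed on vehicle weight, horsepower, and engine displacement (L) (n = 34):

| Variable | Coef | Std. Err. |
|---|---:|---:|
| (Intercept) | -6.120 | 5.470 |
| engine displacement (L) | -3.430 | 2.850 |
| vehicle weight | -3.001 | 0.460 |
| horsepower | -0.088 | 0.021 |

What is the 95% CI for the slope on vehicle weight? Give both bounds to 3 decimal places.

(-3.940, -2.062)

Read off: b = -3.001, SE = 0.460 for vehicle weight.
df = n − k − 1 = 34 − 3 − 1 = 30.
t* = t_{0.025, 30} = 2.042272.
Margin = t* × SE = 2.042272 × 0.460 = 0.93945.
CI: -3.001 ± 0.93945 → (-3.940, -2.062).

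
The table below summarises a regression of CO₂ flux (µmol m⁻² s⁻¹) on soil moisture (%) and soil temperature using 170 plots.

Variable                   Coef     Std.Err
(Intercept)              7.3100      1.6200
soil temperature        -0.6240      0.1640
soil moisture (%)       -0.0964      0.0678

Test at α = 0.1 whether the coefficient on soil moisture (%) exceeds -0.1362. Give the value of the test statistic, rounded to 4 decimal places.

Read off: b = -0.0964, SE = 0.0678 for soil moisture (%).
H₀: β₁ = -0.1362 vs H₁: β₁ > -0.1362.
t = (-0.0964 − (-0.1362)) / 0.0678 = 0.5870.
df = n − k − 1 = 170 − 2 − 1 = 167.
One-sided p ≈ 0.2790, which is ≥ 0.1, so fail to reject H₀.
The data do not give significant evidence that the true slope on soil moisture (%) exceeds -0.1362 µmol m⁻² s⁻¹ per unit, holding the other predictors fixed.

t = 0.5870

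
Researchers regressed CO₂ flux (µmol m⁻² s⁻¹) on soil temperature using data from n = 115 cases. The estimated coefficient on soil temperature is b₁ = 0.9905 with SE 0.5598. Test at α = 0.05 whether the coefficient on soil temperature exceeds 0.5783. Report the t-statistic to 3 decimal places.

t = 0.736

H₀: β₁ = 0.5783 vs H₁: β₁ > 0.5783.
t = (b₁ − β₁⁰)/SE = (0.9905 − 0.5783) / 0.5598 = 0.736.
df = n − 2 = 115 − 2 = 113.
One-sided p ≈ 0.2315, which is ≥ 0.05, so fail to reject H₀.
The data do not give significant evidence that the true slope on soil temperature exceeds 0.5783 µmol m⁻² s⁻¹ per unit.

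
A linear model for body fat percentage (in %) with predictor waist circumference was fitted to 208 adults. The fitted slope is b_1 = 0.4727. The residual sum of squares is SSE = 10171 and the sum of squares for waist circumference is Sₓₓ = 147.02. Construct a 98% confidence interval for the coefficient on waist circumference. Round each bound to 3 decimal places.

MSE = SSE/(n − 2) = 10171/206 = 49.3738.
SE(b_1) = √(MSE/Sₓₓ) = √(49.3738/147.02) = 0.579509.
df = n − 2 = 206.
t* = t_{0.01, 206} = 2.344586.
Margin = t* × SE = 2.344586 × 0.579509 = 1.35871.
CI: 0.4727 ± 1.35871 → (-0.886, 1.831).
With 98% confidence, each one-unit increase in waist circumference is associated with a change of between -0.886 and 1.831 % in body fat percentage.

(-0.886, 1.831)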